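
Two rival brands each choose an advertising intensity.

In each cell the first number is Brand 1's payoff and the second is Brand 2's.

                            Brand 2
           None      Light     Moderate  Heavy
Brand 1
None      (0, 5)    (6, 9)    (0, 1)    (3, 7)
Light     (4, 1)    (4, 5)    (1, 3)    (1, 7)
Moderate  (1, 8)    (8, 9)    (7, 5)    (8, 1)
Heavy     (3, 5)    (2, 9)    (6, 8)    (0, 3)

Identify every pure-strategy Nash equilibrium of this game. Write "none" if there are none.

Check each profile: it is a Nash equilibrium iff no player can strictly gain by switching unilaterally.
(None, None): Brand 1 can switch to Light (0 → 4). Not NE.
(None, Light): Brand 1 can switch to Moderate (6 → 8). Not NE.
(None, Moderate): Brand 1 can switch to Light (0 → 1). Not NE.
(None, Heavy): Brand 1 can switch to Moderate (3 → 8). Not NE.
(Light, None): Brand 2 can switch to Light (1 → 5). Not NE.
(Light, Light): Brand 1 can switch to None (4 → 6). Not NE.
(Light, Moderate): Brand 1 can switch to Moderate (1 → 7). Not NE.
(Light, Heavy): Brand 1 can switch to None (1 → 3). Not NE.
(Moderate, None): Brand 1 can switch to Light (1 → 4). Not NE.
(Moderate, Light): Brand 1 gets 8, best alternative 6; Brand 2 gets 9, best alternative 8. No profitable deviation — NE.
(Moderate, Moderate): Brand 2 can switch to None (5 → 8). Not NE.
(Moderate, Heavy): Brand 2 can switch to None (1 → 8). Not NE.
(Heavy, None): Brand 1 can switch to Light (3 → 4). Not NE.
(The remaining 3 profiles each have a profitable deviation by the same check.)

The unique pure-strategy Nash equilibrium is (Moderate, Light).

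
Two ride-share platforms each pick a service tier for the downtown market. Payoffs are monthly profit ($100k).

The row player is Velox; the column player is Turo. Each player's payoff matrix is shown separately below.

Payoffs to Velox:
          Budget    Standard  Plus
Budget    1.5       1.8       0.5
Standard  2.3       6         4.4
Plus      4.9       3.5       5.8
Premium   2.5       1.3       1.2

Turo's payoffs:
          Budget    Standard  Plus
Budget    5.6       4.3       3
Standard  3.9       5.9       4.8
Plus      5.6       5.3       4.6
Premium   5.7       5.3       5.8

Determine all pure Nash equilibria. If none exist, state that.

The pure Nash equilibria are (Standard, Standard), (Plus, Budget).

Velox against Budget: payoffs 1.5, 2.3, 4.9, 2.5 → best response Plus.
Velox against Standard: payoffs 1.8, 6, 3.5, 1.3 → best response Standard.
Velox against Plus: payoffs 0.5, 4.4, 5.8, 1.2 → best response Plus.
Turo against Budget: payoffs 5.6, 4.3, 3 → best response Budget.
Turo against Standard: payoffs 3.9, 5.9, 4.8 → best response Standard.
Turo against Plus: payoffs 5.6, 5.3, 4.6 → best response Budget.
Turo against Premium: payoffs 5.7, 5.3, 5.8 → best response Plus.
Mutual best responses: (Standard, Standard); (Plus, Budget).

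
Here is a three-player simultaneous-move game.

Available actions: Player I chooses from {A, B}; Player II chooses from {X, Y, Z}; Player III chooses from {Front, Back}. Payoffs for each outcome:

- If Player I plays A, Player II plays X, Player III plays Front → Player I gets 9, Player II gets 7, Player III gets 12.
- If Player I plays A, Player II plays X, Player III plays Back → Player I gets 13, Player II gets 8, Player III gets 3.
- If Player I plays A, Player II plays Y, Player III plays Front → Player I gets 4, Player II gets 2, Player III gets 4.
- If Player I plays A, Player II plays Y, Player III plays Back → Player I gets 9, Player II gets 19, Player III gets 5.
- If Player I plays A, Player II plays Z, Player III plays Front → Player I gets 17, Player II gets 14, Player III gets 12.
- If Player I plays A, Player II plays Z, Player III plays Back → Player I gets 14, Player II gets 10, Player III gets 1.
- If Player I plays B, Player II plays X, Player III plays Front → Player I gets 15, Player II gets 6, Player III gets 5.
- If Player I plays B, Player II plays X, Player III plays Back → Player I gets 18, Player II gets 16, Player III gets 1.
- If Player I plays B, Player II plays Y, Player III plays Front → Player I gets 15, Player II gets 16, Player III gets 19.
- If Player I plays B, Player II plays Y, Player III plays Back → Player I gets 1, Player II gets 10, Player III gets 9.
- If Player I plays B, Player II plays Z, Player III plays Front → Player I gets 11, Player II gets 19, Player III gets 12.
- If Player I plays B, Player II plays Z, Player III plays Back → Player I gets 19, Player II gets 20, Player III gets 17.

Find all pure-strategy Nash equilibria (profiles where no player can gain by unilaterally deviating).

Pure-strategy Nash equilibria: (A, Y, Back), (A, Z, Front), (B, Z, Back)

Player I against (X, Front): payoffs 9, 15 → best response B.
Player I against (X, Back): payoffs 13, 18 → best response B.
Player I against (Y, Front): payoffs 4, 15 → best response B.
Player I against (Y, Back): payoffs 9, 1 → best response A.
Player I against (Z, Front): payoffs 17, 11 → best response A.
Player I against (Z, Back): payoffs 14, 19 → best response B.
Player II against (A, Front): payoffs 7, 2, 14 → best response Z.
Player II against (A, Back): payoffs 8, 19, 10 → best response Y.
Player II against (B, Front): payoffs 6, 16, 19 → best response Z.
Player II against (B, Back): payoffs 16, 10, 20 → best response Z.
Player III against (A, X): payoffs 12, 3 → best response Front.
Player III against (A, Y): payoffs 4, 5 → best response Back.
Player III against (A, Z): payoffs 12, 1 → best response Front.
Player III against (B, X): payoffs 5, 1 → best response Front.
Player III against (B, Y): payoffs 19, 9 → best response Front.
Player III against (B, Z): payoffs 12, 17 → best response Back.
Mutual best responses: (A, Y, Back); (A, Z, Front); (B, Z, Back).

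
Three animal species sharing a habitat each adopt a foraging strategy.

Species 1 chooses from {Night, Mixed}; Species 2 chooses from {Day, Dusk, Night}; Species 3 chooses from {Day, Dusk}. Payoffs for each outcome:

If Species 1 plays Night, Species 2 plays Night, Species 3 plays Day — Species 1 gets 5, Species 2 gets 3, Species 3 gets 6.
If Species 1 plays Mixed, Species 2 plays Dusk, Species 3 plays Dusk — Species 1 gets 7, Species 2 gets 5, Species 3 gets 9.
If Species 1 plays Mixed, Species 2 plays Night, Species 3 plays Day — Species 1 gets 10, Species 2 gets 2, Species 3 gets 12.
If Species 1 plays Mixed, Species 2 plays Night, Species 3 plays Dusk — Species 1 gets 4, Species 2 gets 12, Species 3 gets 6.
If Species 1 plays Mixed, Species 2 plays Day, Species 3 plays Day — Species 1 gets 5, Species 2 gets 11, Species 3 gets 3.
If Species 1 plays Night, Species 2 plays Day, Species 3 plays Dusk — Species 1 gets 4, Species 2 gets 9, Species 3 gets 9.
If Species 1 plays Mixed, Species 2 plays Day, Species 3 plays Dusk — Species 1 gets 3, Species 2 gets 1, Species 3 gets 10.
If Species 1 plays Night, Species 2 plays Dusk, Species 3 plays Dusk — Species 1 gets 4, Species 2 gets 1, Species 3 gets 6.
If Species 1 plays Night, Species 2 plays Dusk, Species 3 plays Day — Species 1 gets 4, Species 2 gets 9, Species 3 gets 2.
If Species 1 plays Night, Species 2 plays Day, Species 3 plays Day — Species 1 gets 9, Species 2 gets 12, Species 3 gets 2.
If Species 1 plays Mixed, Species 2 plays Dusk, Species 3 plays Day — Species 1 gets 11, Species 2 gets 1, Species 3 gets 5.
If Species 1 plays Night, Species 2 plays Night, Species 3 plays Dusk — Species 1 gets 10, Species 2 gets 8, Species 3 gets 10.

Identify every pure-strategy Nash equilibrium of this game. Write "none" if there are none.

Species 1 against (Day, Day): payoffs 9, 5 → best response Night.
Species 1 against (Day, Dusk): payoffs 4, 3 → best response Night.
Species 1 against (Dusk, Day): payoffs 4, 11 → best response Mixed.
Species 1 against (Dusk, Dusk): payoffs 4, 7 → best response Mixed.
Species 1 against (Night, Day): payoffs 5, 10 → best response Mixed.
Species 1 against (Night, Dusk): payoffs 10, 4 → best response Night.
Species 2 against (Night, Day): payoffs 12, 9, 3 → best response Day.
Species 2 against (Night, Dusk): payoffs 9, 1, 8 → best response Day.
Species 2 against (Mixed, Day): payoffs 11, 1, 2 → best response Day.
Species 2 against (Mixed, Dusk): payoffs 1, 5, 12 → best response Night.
Species 3 against (Night, Day): payoffs 2, 9 → best response Dusk.
Species 3 against (Night, Dusk): payoffs 2, 6 → best response Dusk.
Species 3 against (Night, Night): payoffs 6, 10 → best response Dusk.
Species 3 against (Mixed, Day): payoffs 3, 10 → best response Dusk.
Species 3 against (Mixed, Dusk): payoffs 5, 9 → best response Dusk.
Species 3 against (Mixed, Night): payoffs 12, 6 → best response Day.
Mutual best responses: (Night, Day, Dusk).

The unique pure-strategy Nash equilibrium is (Night, Day, Dusk).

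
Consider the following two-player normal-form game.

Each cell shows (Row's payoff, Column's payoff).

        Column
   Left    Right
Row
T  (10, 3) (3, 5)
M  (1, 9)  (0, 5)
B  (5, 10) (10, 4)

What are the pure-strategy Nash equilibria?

Row against Left: payoffs 10, 1, 5 → best response T.
Row against Right: payoffs 3, 0, 10 → best response B.
Column against T: payoffs 3, 5 → best response Right.
Column against M: payoffs 9, 5 → best response Left.
Column against B: payoffs 10, 4 → best response Left.
No profile is a mutual best response for all players.

This game has no pure Nash equilibrium.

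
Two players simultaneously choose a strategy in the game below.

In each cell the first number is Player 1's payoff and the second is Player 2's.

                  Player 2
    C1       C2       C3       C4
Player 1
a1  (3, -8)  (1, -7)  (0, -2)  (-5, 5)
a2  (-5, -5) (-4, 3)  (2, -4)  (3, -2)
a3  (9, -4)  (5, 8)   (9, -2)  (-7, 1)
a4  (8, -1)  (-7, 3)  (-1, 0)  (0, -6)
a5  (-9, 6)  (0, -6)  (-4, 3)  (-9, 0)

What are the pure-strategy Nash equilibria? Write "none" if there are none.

(a1, C1): Player 1 can switch to a3 (3 → 9). Not NE.
(a1, C2): Player 1 can switch to a3 (1 → 5). Not NE.
(a1, C3): Player 1 can switch to a2 (0 → 2). Not NE.
(a1, C4): Player 1 can switch to a2 (-5 → 3). Not NE.
(a2, C1): Player 1 can switch to a1 (-5 → 3). Not NE.
(a2, C2): Player 1 can switch to a1 (-4 → 1). Not NE.
(a2, C3): Player 1 can switch to a3 (2 → 9). Not NE.
(a2, C4): Player 2 can switch to C2 (-2 → 3). Not NE.
(a3, C2): Player 1 gets 5, best alternative 1; Player 2 gets 8, best alternative 1. No profitable deviation — NE.
(The remaining 11 profiles each have a profitable deviation by the same check.)

(a3, C2)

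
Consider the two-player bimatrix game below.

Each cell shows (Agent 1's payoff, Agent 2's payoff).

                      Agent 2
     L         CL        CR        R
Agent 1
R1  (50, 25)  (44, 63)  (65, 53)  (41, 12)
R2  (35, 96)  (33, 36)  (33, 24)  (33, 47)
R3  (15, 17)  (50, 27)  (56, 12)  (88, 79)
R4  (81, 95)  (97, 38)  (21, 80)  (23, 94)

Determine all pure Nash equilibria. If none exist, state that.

(R3, R) and (R4, L)

(R1, L): Agent 1 can switch to R4 (50 → 81). Not NE.
(R1, CL): Agent 1 can switch to R3 (44 → 50). Not NE.
(R1, CR): Agent 2 can switch to CL (53 → 63). Not NE.
(R1, R): Agent 1 can switch to R3 (41 → 88). Not NE.
(R2, L): Agent 1 can switch to R1 (35 → 50). Not NE.
(R2, CL): Agent 1 can switch to R1 (33 → 44). Not NE.
(R2, CR): Agent 1 can switch to R1 (33 → 65). Not NE.
(R2, R): Agent 1 can switch to R1 (33 → 41). Not NE.
(R3, L): Agent 1 can switch to R1 (15 → 50). Not NE.
(R3, CL): Agent 1 can switch to R4 (50 → 97). Not NE.
(R3, CR): Agent 1 can switch to R1 (56 → 65). Not NE.
(R3, R): Agent 1 gets 88, best alternative 41; Agent 2 gets 79, best alternative 27. No profitable deviation — NE.
(R4, L): Agent 1 gets 81, best alternative 50; Agent 2 gets 95, best alternative 94. No profitable deviation — NE.
(R4, CL): Agent 2 can switch to L (38 → 95). Not NE.
(The remaining 2 profiles each have a profitable deviation by the same check.)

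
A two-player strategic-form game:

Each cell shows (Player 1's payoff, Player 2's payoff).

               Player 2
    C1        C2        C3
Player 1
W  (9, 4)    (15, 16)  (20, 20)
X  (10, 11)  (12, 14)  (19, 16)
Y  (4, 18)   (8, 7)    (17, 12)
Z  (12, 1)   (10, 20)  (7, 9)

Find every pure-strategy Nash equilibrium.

Player 1 against C1: payoffs 9, 10, 4, 12 → best response Z.
Player 1 against C2: payoffs 15, 12, 8, 10 → best response W.
Player 1 against C3: payoffs 20, 19, 17, 7 → best response W.
Player 2 against W: payoffs 4, 16, 20 → best response C3.
Player 2 against X: payoffs 11, 14, 16 → best response C3.
Player 2 against Y: payoffs 18, 7, 12 → best response C1.
Player 2 against Z: payoffs 1, 20, 9 → best response C2.
Mutual best responses: (W, C3).

(W, C3)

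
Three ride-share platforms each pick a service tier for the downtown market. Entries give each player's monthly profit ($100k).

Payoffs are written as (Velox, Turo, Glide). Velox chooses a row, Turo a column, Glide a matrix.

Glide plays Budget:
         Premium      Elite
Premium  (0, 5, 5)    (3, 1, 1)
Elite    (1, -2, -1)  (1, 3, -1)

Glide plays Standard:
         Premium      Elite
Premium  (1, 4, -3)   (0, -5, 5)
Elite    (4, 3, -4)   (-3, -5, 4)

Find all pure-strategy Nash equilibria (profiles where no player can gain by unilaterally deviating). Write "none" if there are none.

(Premium, Premium, Budget): Velox can switch to Elite (0 → 1). Not NE.
(Premium, Premium, Standard): Velox can switch to Elite (1 → 4). Not NE.
(Premium, Elite, Budget): Turo can switch to Premium (1 → 5). Not NE.
(Premium, Elite, Standard): Turo can switch to Premium (-5 → 4). Not NE.
(Elite, Premium, Budget): Turo can switch to Elite (-2 → 3). Not NE.
(Elite, Premium, Standard): Glide can switch to Budget (-4 → -1). Not NE.
(Elite, Elite, Budget): Velox can switch to Premium (1 → 3). Not NE.
(Elite, Elite, Standard): Velox can switch to Premium (-3 → 0). Not NE.

There is no pure-strategy Nash equilibrium.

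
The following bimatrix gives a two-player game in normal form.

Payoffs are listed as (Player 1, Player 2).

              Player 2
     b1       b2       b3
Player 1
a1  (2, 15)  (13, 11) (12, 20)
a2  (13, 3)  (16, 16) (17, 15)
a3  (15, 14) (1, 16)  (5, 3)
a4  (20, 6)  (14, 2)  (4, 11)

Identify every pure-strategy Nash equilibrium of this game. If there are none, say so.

Mark each player's best response to every combination of opponents' strategies; a profile where every player is best-responding is a pure Nash equilibrium.
Player 1 against b1: payoffs 2, 13, 15, 20 → best response a4.
Player 1 against b2: payoffs 13, 16, 1, 14 → best response a2.
Player 1 against b3: payoffs 12, 17, 5, 4 → best response a2.
Player 2 against a1: payoffs 15, 11, 20 → best response b3.
Player 2 against a2: payoffs 3, 16, 15 → best response b2.
Player 2 against a3: payoffs 14, 16, 3 → best response b2.
Player 2 against a4: payoffs 6, 2, 11 → best response b3.
Mutual best responses: (a2, b2).

Pure NE: (a2, b2)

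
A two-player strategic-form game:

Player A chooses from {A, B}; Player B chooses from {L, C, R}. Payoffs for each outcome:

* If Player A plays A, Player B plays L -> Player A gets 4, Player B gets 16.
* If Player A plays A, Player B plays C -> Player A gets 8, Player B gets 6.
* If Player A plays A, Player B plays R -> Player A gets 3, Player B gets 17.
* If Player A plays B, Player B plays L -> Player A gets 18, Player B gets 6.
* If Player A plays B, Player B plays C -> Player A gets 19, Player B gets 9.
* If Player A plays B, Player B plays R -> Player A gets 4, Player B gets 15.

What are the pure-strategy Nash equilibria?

The unique pure-strategy Nash equilibrium is (B, R).

Player A against L: payoffs 4, 18 → best response B.
Player A against C: payoffs 8, 19 → best response B.
Player A against R: payoffs 3, 4 → best response B.
Player B against A: payoffs 16, 6, 17 → best response R.
Player B against B: payoffs 6, 9, 15 → best response R.
Mutual best responses: (B, R).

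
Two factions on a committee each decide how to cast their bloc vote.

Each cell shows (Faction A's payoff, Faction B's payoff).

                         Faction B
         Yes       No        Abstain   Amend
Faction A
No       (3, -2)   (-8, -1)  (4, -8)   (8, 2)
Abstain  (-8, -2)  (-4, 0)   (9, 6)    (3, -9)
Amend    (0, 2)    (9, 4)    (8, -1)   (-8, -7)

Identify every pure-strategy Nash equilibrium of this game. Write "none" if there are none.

Faction A against Yes: payoffs 3, -8, 0 → best response No.
Faction A against No: payoffs -8, -4, 9 → best response Amend.
Faction A against Abstain: payoffs 4, 9, 8 → best response Abstain.
Faction A against Amend: payoffs 8, 3, -8 → best response No.
Faction B against No: payoffs -2, -1, -8, 2 → best response Amend.
Faction B against Abstain: payoffs -2, 0, 6, -9 → best response Abstain.
Faction B against Amend: payoffs 2, 4, -1, -7 → best response No.
Mutual best responses: (No, Amend); (Abstain, Abstain); (Amend, No).

The pure Nash equilibria are (No, Amend), (Abstain, Abstain), (Amend, No).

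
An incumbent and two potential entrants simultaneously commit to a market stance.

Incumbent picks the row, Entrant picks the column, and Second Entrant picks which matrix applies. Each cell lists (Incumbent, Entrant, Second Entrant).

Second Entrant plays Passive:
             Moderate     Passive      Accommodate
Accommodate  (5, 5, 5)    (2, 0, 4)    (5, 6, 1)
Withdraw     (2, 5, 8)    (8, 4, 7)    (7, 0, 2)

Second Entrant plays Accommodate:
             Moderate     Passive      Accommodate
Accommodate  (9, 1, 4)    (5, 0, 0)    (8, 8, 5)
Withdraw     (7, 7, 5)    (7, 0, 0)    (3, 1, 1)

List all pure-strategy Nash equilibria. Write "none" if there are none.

Incumbent against (Moderate, Passive): payoffs 5, 2 → best response Accommodate.
Incumbent against (Moderate, Accommodate): payoffs 9, 7 → best response Accommodate.
Incumbent against (Passive, Passive): payoffs 2, 8 → best response Withdraw.
Incumbent against (Passive, Accommodate): payoffs 5, 7 → best response Withdraw.
Incumbent against (Accommodate, Passive): payoffs 5, 7 → best response Withdraw.
Incumbent against (Accommodate, Accommodate): payoffs 8, 3 → best response Accommodate.
Entrant against (Accommodate, Passive): payoffs 5, 0, 6 → best response Accommodate.
Entrant against (Accommodate, Accommodate): payoffs 1, 0, 8 → best response Accommodate.
Entrant against (Withdraw, Passive): payoffs 5, 4, 0 → best response Moderate.
Entrant against (Withdraw, Accommodate): payoffs 7, 0, 1 → best response Moderate.
Second Entrant against (Accommodate, Moderate): payoffs 5, 4 → best response Passive.
Second Entrant against (Accommodate, Passive): payoffs 4, 0 → best response Passive.
Second Entrant against (Accommodate, Accommodate): payoffs 1, 5 → best response Accommodate.
Second Entrant against (Withdraw, Moderate): payoffs 8, 5 → best response Passive.
Second Entrant against (Withdraw, Passive): payoffs 7, 0 → best response Passive.
Second Entrant against (Withdraw, Accommodate): payoffs 2, 1 → best response Passive.
Mutual best responses: (Accommodate, Accommodate, Accommodate).

Pure NE: (Accommodate, Accommodate, Accommodate)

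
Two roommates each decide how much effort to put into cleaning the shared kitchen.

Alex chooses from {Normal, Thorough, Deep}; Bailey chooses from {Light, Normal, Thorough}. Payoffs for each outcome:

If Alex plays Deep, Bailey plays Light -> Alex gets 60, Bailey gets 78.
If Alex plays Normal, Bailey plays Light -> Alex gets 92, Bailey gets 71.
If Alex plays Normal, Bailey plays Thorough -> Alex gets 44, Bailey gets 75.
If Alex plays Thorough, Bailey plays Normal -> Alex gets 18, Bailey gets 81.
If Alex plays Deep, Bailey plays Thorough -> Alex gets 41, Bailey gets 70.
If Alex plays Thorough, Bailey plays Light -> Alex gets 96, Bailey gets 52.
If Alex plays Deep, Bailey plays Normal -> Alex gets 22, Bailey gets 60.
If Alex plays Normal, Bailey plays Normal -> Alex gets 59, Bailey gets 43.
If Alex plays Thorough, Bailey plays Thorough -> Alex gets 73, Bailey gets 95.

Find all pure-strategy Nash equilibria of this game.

Alex against Light: payoffs 92, 96, 60 → best response Thorough.
Alex against Normal: payoffs 59, 18, 22 → best response Normal.
Alex against Thorough: payoffs 44, 73, 41 → best response Thorough.
Bailey against Normal: payoffs 71, 43, 75 → best response Thorough.
Bailey against Thorough: payoffs 52, 81, 95 → best response Thorough.
Bailey against Deep: payoffs 78, 60, 70 → best response Light.
Mutual best responses: (Thorough, Thorough).

(Thorough, Thorough)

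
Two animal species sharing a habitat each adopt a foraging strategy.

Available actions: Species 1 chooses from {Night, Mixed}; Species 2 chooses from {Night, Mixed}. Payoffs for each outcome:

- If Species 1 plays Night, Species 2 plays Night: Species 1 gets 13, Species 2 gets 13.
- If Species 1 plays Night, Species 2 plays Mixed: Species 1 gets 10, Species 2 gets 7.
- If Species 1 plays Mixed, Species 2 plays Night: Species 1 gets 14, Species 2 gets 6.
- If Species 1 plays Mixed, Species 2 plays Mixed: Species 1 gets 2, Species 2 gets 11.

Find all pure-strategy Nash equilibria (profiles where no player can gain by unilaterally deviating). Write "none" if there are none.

This game has no pure Nash equilibrium.

Species 1 against Night: payoffs 13, 14 → best response Mixed.
Species 1 against Mixed: payoffs 10, 2 → best response Night.
Species 2 against Night: payoffs 13, 7 → best response Night.
Species 2 against Mixed: payoffs 6, 11 → best response Mixed.
No profile is a mutual best response for all players.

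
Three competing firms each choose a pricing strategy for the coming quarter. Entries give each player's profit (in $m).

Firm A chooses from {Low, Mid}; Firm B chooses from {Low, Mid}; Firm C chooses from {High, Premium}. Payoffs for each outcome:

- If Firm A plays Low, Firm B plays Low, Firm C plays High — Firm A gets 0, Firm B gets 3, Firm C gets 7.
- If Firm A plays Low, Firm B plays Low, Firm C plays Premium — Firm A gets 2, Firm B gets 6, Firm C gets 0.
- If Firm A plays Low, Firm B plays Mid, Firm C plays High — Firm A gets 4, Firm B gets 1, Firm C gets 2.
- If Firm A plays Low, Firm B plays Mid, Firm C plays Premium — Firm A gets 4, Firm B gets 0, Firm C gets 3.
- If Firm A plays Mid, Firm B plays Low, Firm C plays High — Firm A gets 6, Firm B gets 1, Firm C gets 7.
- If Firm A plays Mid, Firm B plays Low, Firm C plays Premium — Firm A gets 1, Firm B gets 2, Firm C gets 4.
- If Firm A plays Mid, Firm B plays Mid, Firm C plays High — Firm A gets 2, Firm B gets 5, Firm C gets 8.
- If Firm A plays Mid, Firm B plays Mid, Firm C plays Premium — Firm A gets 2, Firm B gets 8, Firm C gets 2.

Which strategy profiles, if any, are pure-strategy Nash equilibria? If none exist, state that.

none

Mark each player's best response to every combination of opponents' strategies; a profile where every player is best-responding is a pure Nash equilibrium.
Firm A against (Low, High): payoffs 0, 6 → best response Mid.
Firm A against (Low, Premium): payoffs 2, 1 → best response Low.
Firm A against (Mid, High): payoffs 4, 2 → best response Low.
Firm A against (Mid, Premium): payoffs 4, 2 → best response Low.
Firm B against (Low, High): payoffs 3, 1 → best response Low.
Firm B against (Low, Premium): payoffs 6, 0 → best response Low.
Firm B against (Mid, High): payoffs 1, 5 → best response Mid.
Firm B against (Mid, Premium): payoffs 2, 8 → best response Mid.
Firm C against (Low, Low): payoffs 7, 0 → best response High.
Firm C against (Low, Mid): payoffs 2, 3 → best response Premium.
Firm C against (Mid, Low): payoffs 7, 4 → best response High.
Firm C against (Mid, Mid): payoffs 8, 2 → best response High.
No profile is a mutual best response for all players.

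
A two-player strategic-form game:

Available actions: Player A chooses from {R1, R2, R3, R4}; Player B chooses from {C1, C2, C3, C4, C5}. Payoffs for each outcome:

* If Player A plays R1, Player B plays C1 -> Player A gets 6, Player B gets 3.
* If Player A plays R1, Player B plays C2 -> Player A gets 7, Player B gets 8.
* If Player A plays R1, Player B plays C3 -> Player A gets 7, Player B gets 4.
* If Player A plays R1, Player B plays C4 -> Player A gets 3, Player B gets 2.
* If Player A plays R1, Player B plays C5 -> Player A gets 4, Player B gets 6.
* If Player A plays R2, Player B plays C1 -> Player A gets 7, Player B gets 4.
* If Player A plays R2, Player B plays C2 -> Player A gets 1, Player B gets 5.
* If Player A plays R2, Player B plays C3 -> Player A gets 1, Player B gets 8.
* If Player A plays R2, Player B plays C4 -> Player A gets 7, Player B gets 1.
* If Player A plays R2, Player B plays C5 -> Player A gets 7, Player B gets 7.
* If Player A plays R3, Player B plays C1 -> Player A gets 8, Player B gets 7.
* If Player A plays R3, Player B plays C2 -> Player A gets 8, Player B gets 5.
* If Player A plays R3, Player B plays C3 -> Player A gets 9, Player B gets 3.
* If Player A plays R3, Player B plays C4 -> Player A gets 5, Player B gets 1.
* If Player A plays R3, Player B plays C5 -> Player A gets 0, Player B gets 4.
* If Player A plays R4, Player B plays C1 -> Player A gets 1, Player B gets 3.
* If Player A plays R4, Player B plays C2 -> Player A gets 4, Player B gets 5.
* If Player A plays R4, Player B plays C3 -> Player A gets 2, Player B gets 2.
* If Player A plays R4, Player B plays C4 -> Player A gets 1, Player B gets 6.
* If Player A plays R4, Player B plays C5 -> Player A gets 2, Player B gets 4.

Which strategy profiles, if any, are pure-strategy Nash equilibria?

Pure NE: (R3, C1)

For each player, find the best response to each opponent profile; mutual best responses are the pure NE.
Player A against C1: payoffs 6, 7, 8, 1 → best response R3.
Player A against C2: payoffs 7, 1, 8, 4 → best response R3.
Player A against C3: payoffs 7, 1, 9, 2 → best response R3.
Player A against C4: payoffs 3, 7, 5, 1 → best response R2.
Player A against C5: payoffs 4, 7, 0, 2 → best response R2.
Player B against R1: payoffs 3, 8, 4, 2, 6 → best response C2.
Player B against R2: payoffs 4, 5, 8, 1, 7 → best response C3.
Player B against R3: payoffs 7, 5, 3, 1, 4 → best response C1.
Player B against R4: payoffs 3, 5, 2, 6, 4 → best response C4.
Mutual best responses: (R3, C1).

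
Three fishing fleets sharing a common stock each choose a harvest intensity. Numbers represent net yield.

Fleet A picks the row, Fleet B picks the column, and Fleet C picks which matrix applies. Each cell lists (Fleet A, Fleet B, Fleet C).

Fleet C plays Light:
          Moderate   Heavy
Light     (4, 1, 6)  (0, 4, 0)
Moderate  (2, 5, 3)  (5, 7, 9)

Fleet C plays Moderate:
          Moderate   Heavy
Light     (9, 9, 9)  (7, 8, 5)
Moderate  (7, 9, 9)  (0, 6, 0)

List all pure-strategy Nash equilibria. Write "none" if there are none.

(Light, Moderate, Moderate), (Moderate, Heavy, Light)

Fleet A against (Moderate, Light): payoffs 4, 2 → best response Light.
Fleet A against (Moderate, Moderate): payoffs 9, 7 → best response Light.
Fleet A against (Heavy, Light): payoffs 0, 5 → best response Moderate.
Fleet A against (Heavy, Moderate): payoffs 7, 0 → best response Light.
Fleet B against (Light, Light): payoffs 1, 4 → best response Heavy.
Fleet B against (Light, Moderate): payoffs 9, 8 → best response Moderate.
Fleet B against (Moderate, Light): payoffs 5, 7 → best response Heavy.
Fleet B against (Moderate, Moderate): payoffs 9, 6 → best response Moderate.
Fleet C against (Light, Moderate): payoffs 6, 9 → best response Moderate.
Fleet C against (Light, Heavy): payoffs 0, 5 → best response Moderate.
Fleet C against (Moderate, Moderate): payoffs 3, 9 → best response Moderate.
Fleet C against (Moderate, Heavy): payoffs 9, 0 → best response Light.
Mutual best responses: (Light, Moderate, Moderate); (Moderate, Heavy, Light).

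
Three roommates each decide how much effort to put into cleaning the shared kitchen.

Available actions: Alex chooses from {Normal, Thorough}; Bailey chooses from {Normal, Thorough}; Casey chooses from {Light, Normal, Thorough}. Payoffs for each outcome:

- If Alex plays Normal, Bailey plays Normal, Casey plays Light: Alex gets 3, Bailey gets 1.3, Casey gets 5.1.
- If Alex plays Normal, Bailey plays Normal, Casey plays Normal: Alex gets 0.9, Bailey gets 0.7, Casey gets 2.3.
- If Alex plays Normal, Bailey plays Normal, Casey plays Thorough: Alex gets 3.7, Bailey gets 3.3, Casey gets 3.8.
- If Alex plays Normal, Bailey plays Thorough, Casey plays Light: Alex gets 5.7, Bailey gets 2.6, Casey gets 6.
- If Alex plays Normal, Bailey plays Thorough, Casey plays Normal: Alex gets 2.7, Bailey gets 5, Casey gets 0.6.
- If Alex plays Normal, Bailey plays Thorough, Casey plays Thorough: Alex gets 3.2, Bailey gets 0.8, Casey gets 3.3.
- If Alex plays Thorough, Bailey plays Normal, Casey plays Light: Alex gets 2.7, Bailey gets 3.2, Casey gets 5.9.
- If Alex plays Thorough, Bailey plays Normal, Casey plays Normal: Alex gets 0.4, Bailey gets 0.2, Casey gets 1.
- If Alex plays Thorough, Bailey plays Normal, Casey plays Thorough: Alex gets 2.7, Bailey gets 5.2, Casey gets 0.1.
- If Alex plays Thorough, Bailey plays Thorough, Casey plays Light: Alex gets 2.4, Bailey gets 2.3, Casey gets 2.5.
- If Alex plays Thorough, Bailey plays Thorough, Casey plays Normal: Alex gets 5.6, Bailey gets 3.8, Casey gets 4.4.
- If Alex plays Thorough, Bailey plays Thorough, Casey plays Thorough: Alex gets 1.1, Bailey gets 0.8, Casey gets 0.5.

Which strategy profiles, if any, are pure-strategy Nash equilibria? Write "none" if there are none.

Pure-strategy Nash equilibria: (Normal, Thorough, Light), (Thorough, Thorough, Normal)

(Normal, Normal, Light): Bailey can switch to Thorough (1.3 → 2.6). Not NE.
(Normal, Normal, Normal): Bailey can switch to Thorough (0.7 → 5). Not NE.
(Normal, Normal, Thorough): Casey can switch to Light (3.8 → 5.1). Not NE.
(Normal, Thorough, Light): Alex gets 5.7, best alternative 2.4; Bailey gets 2.6, best alternative 1.3; Casey gets 6, best alternative 3.3. No profitable deviation — NE.
(Normal, Thorough, Normal): Alex can switch to Thorough (2.7 → 5.6). Not NE.
(Normal, Thorough, Thorough): Bailey can switch to Normal (0.8 → 3.3). Not NE.
(Thorough, Normal, Light): Alex can switch to Normal (2.7 → 3). Not NE.
(Thorough, Thorough, Normal): Alex gets 5.6, best alternative 2.7; Bailey gets 3.8, best alternative 0.2; Casey gets 4.4, best alternative 2.5. No profitable deviation — NE.
(The remaining 4 profiles each have a profitable deviation by the same check.)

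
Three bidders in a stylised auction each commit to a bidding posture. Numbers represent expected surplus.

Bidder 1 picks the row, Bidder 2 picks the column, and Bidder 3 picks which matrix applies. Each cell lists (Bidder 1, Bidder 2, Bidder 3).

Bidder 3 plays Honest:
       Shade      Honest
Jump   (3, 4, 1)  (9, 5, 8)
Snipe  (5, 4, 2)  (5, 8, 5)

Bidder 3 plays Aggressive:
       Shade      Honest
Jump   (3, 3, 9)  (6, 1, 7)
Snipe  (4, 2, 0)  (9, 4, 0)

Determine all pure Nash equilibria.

(Jump, Honest, Honest)

Bidder 1 against (Shade, Honest): payoffs 3, 5 → best response Snipe.
Bidder 1 against (Shade, Aggressive): payoffs 3, 4 → best response Snipe.
Bidder 1 against (Honest, Honest): payoffs 9, 5 → best response Jump.
Bidder 1 against (Honest, Aggressive): payoffs 6, 9 → best response Snipe.
Bidder 2 against (Jump, Honest): payoffs 4, 5 → best response Honest.
Bidder 2 against (Jump, Aggressive): payoffs 3, 1 → best response Shade.
Bidder 2 against (Snipe, Honest): payoffs 4, 8 → best response Honest.
Bidder 2 against (Snipe, Aggressive): payoffs 2, 4 → best response Honest.
Bidder 3 against (Jump, Shade): payoffs 1, 9 → best response Aggressive.
Bidder 3 against (Jump, Honest): payoffs 8, 7 → best response Honest.
Bidder 3 against (Snipe, Shade): payoffs 2, 0 → best response Honest.
Bidder 3 against (Snipe, Honest): payoffs 5, 0 → best response Honest.
Mutual best responses: (Jump, Honest, Honest).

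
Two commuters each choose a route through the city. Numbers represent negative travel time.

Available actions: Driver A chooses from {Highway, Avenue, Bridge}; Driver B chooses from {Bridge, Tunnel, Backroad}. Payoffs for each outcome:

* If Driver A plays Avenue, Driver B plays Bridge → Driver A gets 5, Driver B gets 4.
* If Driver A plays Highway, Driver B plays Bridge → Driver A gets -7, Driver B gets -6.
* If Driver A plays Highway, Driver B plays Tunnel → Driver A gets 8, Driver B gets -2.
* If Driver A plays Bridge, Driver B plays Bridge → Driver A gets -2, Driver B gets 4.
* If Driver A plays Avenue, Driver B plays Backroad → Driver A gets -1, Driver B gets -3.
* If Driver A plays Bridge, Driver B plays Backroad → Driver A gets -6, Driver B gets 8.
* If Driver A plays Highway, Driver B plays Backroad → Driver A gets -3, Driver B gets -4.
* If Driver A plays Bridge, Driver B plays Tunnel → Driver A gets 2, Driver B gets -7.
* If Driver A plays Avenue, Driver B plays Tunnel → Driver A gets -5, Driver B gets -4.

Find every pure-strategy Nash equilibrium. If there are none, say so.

Check each profile: it is a Nash equilibrium iff no player can strictly gain by switching unilaterally.
(Highway, Bridge): Driver A can switch to Avenue (-7 → 5). Not NE.
(Highway, Tunnel): Driver A gets 8, best alternative 2; Driver B gets -2, best alternative -4. No profitable deviation — NE.
(Highway, Backroad): Driver A can switch to Avenue (-3 → -1). Not NE.
(Avenue, Bridge): Driver A gets 5, best alternative -2; Driver B gets 4, best alternative -3. No profitable deviation — NE.
(Avenue, Tunnel): Driver A can switch to Highway (-5 → 8). Not NE.
(Avenue, Backroad): Driver B can switch to Bridge (-3 → 4). Not NE.
(Bridge, Bridge): Driver A can switch to Avenue (-2 → 5). Not NE.
(Bridge, Tunnel): Driver A can switch to Highway (2 → 8). Not NE.
(The remaining 1 profile has a profitable deviation by the same check.)

(Highway, Tunnel) and (Avenue, Bridge)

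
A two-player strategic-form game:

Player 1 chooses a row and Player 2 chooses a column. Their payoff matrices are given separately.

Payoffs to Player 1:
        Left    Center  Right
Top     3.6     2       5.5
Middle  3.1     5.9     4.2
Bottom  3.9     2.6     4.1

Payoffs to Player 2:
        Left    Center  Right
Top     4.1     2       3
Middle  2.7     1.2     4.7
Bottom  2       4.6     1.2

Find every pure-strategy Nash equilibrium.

No pure-strategy Nash equilibrium.

Player 1 against Left: payoffs 3.6, 3.1, 3.9 → best response Bottom.
Player 1 against Center: payoffs 2, 5.9, 2.6 → best response Middle.
Player 1 against Right: payoffs 5.5, 4.2, 4.1 → best response Top.
Player 2 against Top: payoffs 4.1, 2, 3 → best response Left.
Player 2 against Middle: payoffs 2.7, 1.2, 4.7 → best response Right.
Player 2 against Bottom: payoffs 2, 4.6, 1.2 → best response Center.
No profile is a mutual best response for all players.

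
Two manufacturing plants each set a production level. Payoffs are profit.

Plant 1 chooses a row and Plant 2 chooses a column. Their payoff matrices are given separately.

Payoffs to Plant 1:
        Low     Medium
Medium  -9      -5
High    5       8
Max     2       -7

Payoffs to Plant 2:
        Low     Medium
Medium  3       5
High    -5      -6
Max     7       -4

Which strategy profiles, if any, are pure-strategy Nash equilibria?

The unique pure-strategy Nash equilibrium is (High, Low).

Mark each player's best response to every combination of opponents' strategies; a profile where every player is best-responding is a pure Nash equilibrium.
Plant 1 against Low: payoffs -9, 5, 2 → best response High.
Plant 1 against Medium: payoffs -5, 8, -7 → best response High.
Plant 2 against Medium: payoffs 3, 5 → best response Medium.
Plant 2 against High: payoffs -5, -6 → best response Low.
Plant 2 against Max: payoffs 7, -4 → best response Low.
Mutual best responses: (High, Low).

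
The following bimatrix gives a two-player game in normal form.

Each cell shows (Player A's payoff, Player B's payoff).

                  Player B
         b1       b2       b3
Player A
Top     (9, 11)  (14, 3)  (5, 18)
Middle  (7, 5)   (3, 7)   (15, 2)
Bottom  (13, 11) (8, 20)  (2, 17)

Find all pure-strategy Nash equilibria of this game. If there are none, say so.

No pure-strategy Nash equilibrium.

Check each profile: it is a Nash equilibrium iff no player can strictly gain by switching unilaterally.
(Top, b1): Player A can switch to Bottom (9 → 13). Not NE.
(Top, b2): Player B can switch to b1 (3 → 11). Not NE.
(Top, b3): Player A can switch to Middle (5 → 15). Not NE.
(Middle, b1): Player A can switch to Top (7 → 9). Not NE.
(Middle, b2): Player A can switch to Top (3 → 14). Not NE.
(Middle, b3): Player B can switch to b1 (2 → 5). Not NE.
(The remaining 3 profiles each have a profitable deviation by the same check.)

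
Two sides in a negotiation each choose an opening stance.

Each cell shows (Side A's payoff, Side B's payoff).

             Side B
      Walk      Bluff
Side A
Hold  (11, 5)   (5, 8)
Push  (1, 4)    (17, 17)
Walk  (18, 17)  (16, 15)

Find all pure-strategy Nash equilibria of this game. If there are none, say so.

(Hold, Walk): Side A can switch to Walk (11 → 18). Not NE.
(Hold, Bluff): Side A can switch to Push (5 → 17). Not NE.
(Push, Walk): Side A can switch to Hold (1 → 11). Not NE.
(Push, Bluff): Side A gets 17, best alternative 16; Side B gets 17, best alternative 4. No profitable deviation — NE.
(Walk, Walk): Side A gets 18, best alternative 11; Side B gets 17, best alternative 15. No profitable deviation — NE.
(Walk, Bluff): Side A can switch to Push (16 → 17). Not NE.

The pure Nash equilibria are (Push, Bluff) and (Walk, Walk).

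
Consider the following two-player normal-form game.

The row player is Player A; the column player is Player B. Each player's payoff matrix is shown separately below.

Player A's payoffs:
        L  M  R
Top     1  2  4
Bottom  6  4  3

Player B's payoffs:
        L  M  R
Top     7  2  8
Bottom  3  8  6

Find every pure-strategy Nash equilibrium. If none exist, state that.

(Top, R); (Bottom, M)

Player A against L: payoffs 1, 6 → best response Bottom.
Player A against M: payoffs 2, 4 → best response Bottom.
Player A against R: payoffs 4, 3 → best response Top.
Player B against Top: payoffs 7, 2, 8 → best response R.
Player B against Bottom: payoffs 3, 8, 6 → best response M.
Mutual best responses: (Top, R); (Bottom, M).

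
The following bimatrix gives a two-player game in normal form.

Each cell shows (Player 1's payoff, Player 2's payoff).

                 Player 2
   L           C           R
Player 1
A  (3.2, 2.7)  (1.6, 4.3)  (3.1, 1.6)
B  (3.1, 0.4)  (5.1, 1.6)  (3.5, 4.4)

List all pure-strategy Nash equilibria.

Pure NE: (B, R)

(A, L): Player 2 can switch to C (2.7 → 4.3). Not NE.
(A, C): Player 1 can switch to B (1.6 → 5.1). Not NE.
(A, R): Player 1 can switch to B (3.1 → 3.5). Not NE.
(B, L): Player 1 can switch to A (3.1 → 3.2). Not NE.
(B, C): Player 2 can switch to R (1.6 → 4.4). Not NE.
(B, R): Player 1 gets 3.5, best alternative 3.1; Player 2 gets 4.4, best alternative 1.6. No profitable deviation — NE.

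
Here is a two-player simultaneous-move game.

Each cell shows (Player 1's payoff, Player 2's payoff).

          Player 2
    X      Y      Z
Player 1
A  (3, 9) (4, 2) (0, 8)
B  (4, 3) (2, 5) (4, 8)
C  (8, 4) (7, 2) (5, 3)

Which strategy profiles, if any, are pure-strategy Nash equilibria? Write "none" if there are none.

For each strategy profile, look for a profitable unilateral deviation.
(A, X): Player 1 can switch to B (3 → 4). Not NE.
(A, Y): Player 1 can switch to C (4 → 7). Not NE.
(A, Z): Player 1 can switch to B (0 → 4). Not NE.
(B, X): Player 1 can switch to C (4 → 8). Not NE.
(B, Y): Player 1 can switch to A (2 → 4). Not NE.
(B, Z): Player 1 can switch to C (4 → 5). Not NE.
(C, X): Player 1 gets 8, best alternative 4; Player 2 gets 4, best alternative 3. No profitable deviation — NE.
(C, Y): Player 2 can switch to X (2 → 4). Not NE.
(C, Z): Player 2 can switch to X (3 → 4). Not NE.

Pure NE: (C, X)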